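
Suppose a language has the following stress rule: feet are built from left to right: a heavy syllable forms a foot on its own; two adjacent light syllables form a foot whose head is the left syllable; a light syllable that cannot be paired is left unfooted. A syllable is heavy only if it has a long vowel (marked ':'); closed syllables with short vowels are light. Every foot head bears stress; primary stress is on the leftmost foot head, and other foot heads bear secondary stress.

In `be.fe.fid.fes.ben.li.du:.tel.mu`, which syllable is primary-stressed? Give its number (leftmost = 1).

Weights: 1 be L, 2 fe L, 3 fid L, 4 fes L, 5 ben L, 6 li L, 7 du: H, 8 tel L, 9 mu L.
Parse left to right (heavy = foot alone; LL = one foot; stranded L unfooted): (ˈbe.fe) (ˈfid.fes) (ˈben.li) (ˈdu:) (ˈtel.mu).
Foot heads: 1, 3, 5, 7, 8.
Primary stress on the leftmost head = syllable 1.
Primary stress: syllable 1 → ˈbe.fe.fid.fes.ben.li.du:.tel.mu.

1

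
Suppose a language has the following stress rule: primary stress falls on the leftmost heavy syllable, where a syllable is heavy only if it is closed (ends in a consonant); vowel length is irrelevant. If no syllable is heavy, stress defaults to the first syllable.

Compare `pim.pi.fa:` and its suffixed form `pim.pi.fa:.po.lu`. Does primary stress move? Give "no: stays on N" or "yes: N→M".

no: stays on 1

Base `pim.pi.fa:` (3 syllables):
  Weights: 1 pim H, 2 pi L, 3 fa: L.
  Heavy syllables in the domain: 1. The leftmost is syllable 1 (pim).
  → primary stress on syllable 1.
Suffixed `pim.pi.fa:.po.lu` (5 syllables):
  Weights: 1 pim H, 2 pi L, 3 fa: L, 4 po L, 5 lu L.
  Heavy syllables in the domain: 1. The leftmost is syllable 1 (pim).
  → primary stress on syllable 1.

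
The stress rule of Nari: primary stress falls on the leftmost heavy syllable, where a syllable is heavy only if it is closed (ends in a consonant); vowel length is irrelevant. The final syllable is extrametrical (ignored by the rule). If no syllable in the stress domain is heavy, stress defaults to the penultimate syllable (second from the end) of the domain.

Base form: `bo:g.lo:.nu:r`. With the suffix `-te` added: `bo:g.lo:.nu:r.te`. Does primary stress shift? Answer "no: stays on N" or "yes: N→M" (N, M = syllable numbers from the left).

no: stays on 1

Base `bo:g.lo:.nu:r` (3 syllables):
  The final syllable (3, nu:r) is extrametrical; the stress domain is syllables 1–2.
  Weights: 1 bo:g H, 2 lo: L.
  Heavy syllables in the domain: 1. The leftmost is syllable 1 (bo:g).
  → primary stress on syllable 1.
Suffixed `bo:g.lo:.nu:r.te` (4 syllables):
  The final syllable (4, te) is extrametrical; the stress domain is syllables 1–3.
  Weights: 1 bo:g H, 2 lo: L, 3 nu:r H.
  Heavy syllables in the domain: 1, 3. The leftmost is syllable 1 (bo:g).
  → primary stress on syllable 1.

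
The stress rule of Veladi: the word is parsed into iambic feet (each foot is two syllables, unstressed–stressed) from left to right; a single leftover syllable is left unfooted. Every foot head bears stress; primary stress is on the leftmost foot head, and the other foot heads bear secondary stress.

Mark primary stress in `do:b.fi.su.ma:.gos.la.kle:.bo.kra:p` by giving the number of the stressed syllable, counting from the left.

2

Parse left to right into iambic (σˈσ) feet: (do:b.ˈfi) (su.ˈma:) (gos.ˈla) (kle:.ˈbo) kra:p. Syllable 9 is left unfooted.
Foot heads (stressed positions): 2, 4, 6, 8.
End Rule Leftmost: primary stress on the leftmost head = syllable 2.
Primary stress: syllable 2 → do:b.ˈfi.su.ma:.gos.la.kle:.bo.kra:p.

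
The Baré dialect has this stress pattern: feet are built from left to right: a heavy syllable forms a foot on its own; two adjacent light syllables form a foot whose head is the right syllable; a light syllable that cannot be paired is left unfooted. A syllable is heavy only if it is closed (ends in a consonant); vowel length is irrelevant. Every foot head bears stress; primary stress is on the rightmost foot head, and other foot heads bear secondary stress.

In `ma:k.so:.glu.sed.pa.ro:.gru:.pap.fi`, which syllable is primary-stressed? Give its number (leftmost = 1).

Weights: 1 ma:k H, 2 so: L, 3 glu L, 4 sed H, 5 pa L, 6 ro: L, 7 gru: L, 8 pap H, 9 fi L.
Parse left to right (heavy = foot alone; LL = one foot; stranded L unfooted): (ˈma:k) (so:.ˈglu) (ˈsed) (pa.ˈro:) gru: (ˈpap) fi.
Foot heads: 1, 3, 4, 6, 8.
Primary stress on the rightmost head = syllable 8.
Primary stress: syllable 8 → ma:k.so:.glu.sed.pa.ro:.gru:.ˈpap.fi.

8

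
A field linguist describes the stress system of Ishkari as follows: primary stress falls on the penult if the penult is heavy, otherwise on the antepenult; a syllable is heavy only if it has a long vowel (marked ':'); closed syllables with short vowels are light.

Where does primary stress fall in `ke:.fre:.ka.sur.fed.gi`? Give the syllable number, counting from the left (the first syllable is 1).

Weights: 4 sur L, 5 fed L, 6 gi L.
The penult (syllable 5, fed) is light, so stress falls on the antepenult (syllable 4, sur).
Primary stress: syllable 4 → ke:.fre:.ka.ˈsur.fed.gi.

4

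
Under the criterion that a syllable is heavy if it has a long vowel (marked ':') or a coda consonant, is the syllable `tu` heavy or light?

light

`tu`: short vowel, open (no coda). Short vowel, open → light.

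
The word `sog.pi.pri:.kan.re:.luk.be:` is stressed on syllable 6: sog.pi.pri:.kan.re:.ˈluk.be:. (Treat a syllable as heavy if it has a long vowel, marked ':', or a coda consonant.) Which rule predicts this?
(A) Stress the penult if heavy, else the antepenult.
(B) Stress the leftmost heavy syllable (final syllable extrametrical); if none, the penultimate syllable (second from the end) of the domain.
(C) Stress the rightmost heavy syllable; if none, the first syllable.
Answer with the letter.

Rule A → syllable 6 ✓.
Rule B → syllable 1 (observed: 6).
Rule C → syllable 7 (observed: 6).

A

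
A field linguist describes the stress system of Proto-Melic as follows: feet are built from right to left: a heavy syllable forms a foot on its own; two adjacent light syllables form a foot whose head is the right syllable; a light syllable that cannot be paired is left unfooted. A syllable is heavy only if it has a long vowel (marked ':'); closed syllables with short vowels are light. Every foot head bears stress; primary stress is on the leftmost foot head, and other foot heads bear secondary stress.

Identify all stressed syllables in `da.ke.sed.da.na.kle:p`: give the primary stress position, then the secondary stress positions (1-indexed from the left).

primary 3, secondary 5, 6

Weights: 1 da L, 2 ke L, 3 sed L, 4 da L, 5 na L, 6 kle:p H.
Parse right to left (heavy = foot alone; LL = one foot; stranded L unfooted): da (ke.ˈsed) (da.ˈna) (ˈkle:p).
Foot heads: 3, 5, 6.
Primary stress on the leftmost head = syllable 3.
Secondary stress on 5, 6: da.ke.ˈsed.da.ˌna.ˌkle:p.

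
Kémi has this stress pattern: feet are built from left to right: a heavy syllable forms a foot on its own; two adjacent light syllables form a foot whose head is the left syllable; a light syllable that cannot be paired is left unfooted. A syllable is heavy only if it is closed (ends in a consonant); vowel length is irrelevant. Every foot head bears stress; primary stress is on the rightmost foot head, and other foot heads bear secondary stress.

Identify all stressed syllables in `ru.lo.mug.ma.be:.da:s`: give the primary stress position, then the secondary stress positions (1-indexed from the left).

Weights: 1 ru L, 2 lo L, 3 mug H, 4 ma L, 5 be: L, 6 da:s H.
Parse left to right (heavy = foot alone; LL = one foot; stranded L unfooted): (ˈru.lo) (ˈmug) (ˈma.be:) (ˈda:s).
Foot heads: 1, 3, 4, 6.
Primary stress on the rightmost head = syllable 6.
Secondary stress on 1, 3, 4: ˌru.lo.ˌmug.ˌma.be:.ˈda:s.

primary 6, secondary 1, 3, 4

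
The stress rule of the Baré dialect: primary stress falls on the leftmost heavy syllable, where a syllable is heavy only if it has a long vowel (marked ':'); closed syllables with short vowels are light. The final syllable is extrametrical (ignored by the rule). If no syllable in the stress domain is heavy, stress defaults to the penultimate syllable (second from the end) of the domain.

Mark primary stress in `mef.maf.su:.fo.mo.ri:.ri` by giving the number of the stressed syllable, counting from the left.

The final syllable (7, ri) is extrametrical; the stress domain is syllables 1–6.
Weights: 1 mef L, 2 maf L, 3 su: H, 4 fo L, 5 mo L, 6 ri: H.
Heavy syllables in the domain: 3, 6. The leftmost is syllable 3 (su:).
Primary stress: syllable 3 → mef.maf.ˈsu:.fo.mo.ri:.ri.

3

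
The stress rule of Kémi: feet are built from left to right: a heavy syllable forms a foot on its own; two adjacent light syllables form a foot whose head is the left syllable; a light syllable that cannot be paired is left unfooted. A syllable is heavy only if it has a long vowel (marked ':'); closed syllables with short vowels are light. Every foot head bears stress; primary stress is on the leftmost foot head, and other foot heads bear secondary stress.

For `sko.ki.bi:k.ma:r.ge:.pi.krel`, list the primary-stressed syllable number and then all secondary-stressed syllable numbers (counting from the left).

primary 1, secondary 3, 4, 5, 6

Weights: 1 sko L, 2 ki L, 3 bi:k H, 4 ma:r H, 5 ge: H, 6 pi L, 7 krel L.
Parse left to right (heavy = foot alone; LL = one foot; stranded L unfooted): (ˈsko.ki) (ˈbi:k) (ˈma:r) (ˈge:) (ˈpi.krel).
Foot heads: 1, 3, 4, 5, 6.
Primary stress on the leftmost head = syllable 1.
Secondary stress on 3, 4, 5, 6: ˈsko.ki.ˌbi:k.ˌma:r.ˌge:.ˌpi.krel.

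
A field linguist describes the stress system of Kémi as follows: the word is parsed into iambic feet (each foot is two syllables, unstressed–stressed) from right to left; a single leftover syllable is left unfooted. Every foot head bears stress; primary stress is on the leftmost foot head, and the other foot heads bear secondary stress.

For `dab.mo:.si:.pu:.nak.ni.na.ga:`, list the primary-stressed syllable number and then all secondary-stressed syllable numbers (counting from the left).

primary 2, secondary 4, 6, 8

Parse right to left into iambic (σˈσ) feet: (dab.ˈmo:) (si:.ˈpu:) (nak.ˈni) (na.ˈga:).
Foot heads (stressed positions): 2, 4, 6, 8.
End Rule Leftmost: primary stress on the leftmost head = syllable 2.
Secondary stress on 4, 6, 8: dab.ˈmo:.si:.ˌpu:.nak.ˌni.na.ˌga:.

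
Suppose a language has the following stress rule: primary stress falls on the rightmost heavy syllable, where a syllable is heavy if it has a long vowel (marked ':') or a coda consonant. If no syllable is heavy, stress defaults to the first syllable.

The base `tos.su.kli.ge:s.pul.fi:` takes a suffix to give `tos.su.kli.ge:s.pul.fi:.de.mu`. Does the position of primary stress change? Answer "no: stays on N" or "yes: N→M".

no: stays on 6

Base `tos.su.kli.ge:s.pul.fi:` (6 syllables):
  Weights: 1 tos H, 2 su L, 3 kli L, 4 ge:s H, 5 pul H, 6 fi: H.
  Heavy syllables in the domain: 1, 4, 5, 6. The rightmost is syllable 6 (fi:).
  → primary stress on syllable 6.
Suffixed `tos.su.kli.ge:s.pul.fi:.de.mu` (8 syllables):
  Weights: 1 tos H, 2 su L, 3 kli L, 4 ge:s H, 5 pul H, 6 fi: H, 7 de L, 8 mu L.
  Heavy syllables in the domain: 1, 4, 5, 6. The rightmost is syllable 6 (fi:).
  → primary stress on syllable 6.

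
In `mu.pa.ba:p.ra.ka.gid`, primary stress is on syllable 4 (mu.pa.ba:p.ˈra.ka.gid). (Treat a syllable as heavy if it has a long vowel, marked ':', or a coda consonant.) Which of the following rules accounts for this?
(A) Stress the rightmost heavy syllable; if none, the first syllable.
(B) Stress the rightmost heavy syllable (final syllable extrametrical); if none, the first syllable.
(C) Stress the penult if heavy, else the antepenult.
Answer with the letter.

Rule A → syllable 6 (observed: 4).
Rule B → syllable 3 (observed: 4).
Rule C → syllable 4 ✓.

C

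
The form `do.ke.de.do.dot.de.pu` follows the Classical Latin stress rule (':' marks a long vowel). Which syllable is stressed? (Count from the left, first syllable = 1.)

Classical Latin: stress the penult if heavy (long vowel or closed), else the antepenult.
Weights: 5 dot H, 6 de L, 7 pu L.
The penult (syllable 6, de) is light, so stress falls on the antepenult (syllable 5, dot).
Stress on syllable 5: do.ke.de.do.ˈdot.de.pu.

5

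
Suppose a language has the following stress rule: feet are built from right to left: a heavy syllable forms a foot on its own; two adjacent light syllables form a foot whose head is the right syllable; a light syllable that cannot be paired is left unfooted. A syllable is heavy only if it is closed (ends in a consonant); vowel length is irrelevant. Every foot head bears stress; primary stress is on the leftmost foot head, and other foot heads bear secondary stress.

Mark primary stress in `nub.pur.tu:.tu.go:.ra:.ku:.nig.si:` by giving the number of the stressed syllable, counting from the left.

1

Weights: 1 nub H, 2 pur H, 3 tu: L, 4 tu L, 5 go: L, 6 ra: L, 7 ku: L, 8 nig H, 9 si: L.
Parse right to left (heavy = foot alone; LL = one foot; stranded L unfooted): (ˈnub) (ˈpur) tu: (tu.ˈgo:) (ra:.ˈku:) (ˈnig) si:.
Foot heads: 1, 2, 5, 7, 8.
Primary stress on the leftmost head = syllable 1.
Primary stress: syllable 1 → ˈnub.pur.tu:.tu.go:.ra:.ku:.nig.si:.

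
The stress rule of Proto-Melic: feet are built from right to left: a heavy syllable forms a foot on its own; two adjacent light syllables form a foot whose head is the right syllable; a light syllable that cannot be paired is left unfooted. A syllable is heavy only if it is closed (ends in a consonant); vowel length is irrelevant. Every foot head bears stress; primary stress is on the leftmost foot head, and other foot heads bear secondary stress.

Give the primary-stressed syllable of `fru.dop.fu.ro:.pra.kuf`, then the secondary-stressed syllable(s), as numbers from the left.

Weights: 1 fru L, 2 dop H, 3 fu L, 4 ro: L, 5 pra L, 6 kuf H.
Parse right to left (heavy = foot alone; LL = one foot; stranded L unfooted): fru (ˈdop) fu (ro:.ˈpra) (ˈkuf).
Foot heads: 2, 5, 6.
Primary stress on the leftmost head = syllable 2.
Secondary stress on 5, 6: fru.ˈdop.fu.ro:.ˌpra.ˌkuf.

primary 2, secondary 5, 6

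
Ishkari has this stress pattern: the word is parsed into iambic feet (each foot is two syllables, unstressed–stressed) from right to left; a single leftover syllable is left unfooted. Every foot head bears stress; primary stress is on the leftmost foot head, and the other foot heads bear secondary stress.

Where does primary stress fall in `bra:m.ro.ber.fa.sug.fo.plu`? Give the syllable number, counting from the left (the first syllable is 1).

Parse right to left into iambic (σˈσ) feet: bra:m (ro.ˈber) (fa.ˈsug) (fo.ˈplu). Syllable 1 is left unfooted.
Foot heads (stressed positions): 3, 5, 7.
End Rule Leftmost: primary stress on the leftmost head = syllable 3.
Primary stress: syllable 3 → bra:m.ro.ˈber.fa.sug.fo.plu.

3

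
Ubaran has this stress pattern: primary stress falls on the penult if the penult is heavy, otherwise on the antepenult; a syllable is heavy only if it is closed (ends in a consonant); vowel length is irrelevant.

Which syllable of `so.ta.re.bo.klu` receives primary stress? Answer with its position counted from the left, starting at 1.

Weights: 3 re L, 4 bo L, 5 klu L.
The penult (syllable 4, bo) is light, so stress falls on the antepenult (syllable 3, re).
Primary stress: syllable 3 → so.ta.ˈre.bo.klu.

3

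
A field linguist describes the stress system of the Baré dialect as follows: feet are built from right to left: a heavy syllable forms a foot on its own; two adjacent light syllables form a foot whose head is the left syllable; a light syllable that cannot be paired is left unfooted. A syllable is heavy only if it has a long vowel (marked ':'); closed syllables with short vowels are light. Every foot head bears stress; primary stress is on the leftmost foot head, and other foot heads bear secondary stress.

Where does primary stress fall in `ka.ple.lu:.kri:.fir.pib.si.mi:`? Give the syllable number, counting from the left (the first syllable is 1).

Weights: 1 ka L, 2 ple L, 3 lu: H, 4 kri: H, 5 fir L, 6 pib L, 7 si L, 8 mi: H.
Parse right to left (heavy = foot alone; LL = one foot; stranded L unfooted): (ˈka.ple) (ˈlu:) (ˈkri:) fir (ˈpib.si) (ˈmi:).
Foot heads: 1, 3, 4, 6, 8.
Primary stress on the leftmost head = syllable 1.
Primary stress: syllable 1 → ˈka.ple.lu:.kri:.fir.pib.si.mi:.

1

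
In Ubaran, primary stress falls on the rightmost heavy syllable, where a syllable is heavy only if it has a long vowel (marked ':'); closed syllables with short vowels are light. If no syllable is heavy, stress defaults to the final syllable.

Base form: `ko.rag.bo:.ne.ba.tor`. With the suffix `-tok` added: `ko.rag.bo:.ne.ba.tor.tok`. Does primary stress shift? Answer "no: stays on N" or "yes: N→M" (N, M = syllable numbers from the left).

Base `ko.rag.bo:.ne.ba.tor` (6 syllables):
  Weights: 1 ko L, 2 rag L, 3 bo: H, 4 ne L, 5 ba L, 6 tor L.
  Heavy syllables in the domain: 3. The rightmost is syllable 3 (bo:).
  → primary stress on syllable 3.
Suffixed `ko.rag.bo:.ne.ba.tor.tok` (7 syllables):
  Weights: 1 ko L, 2 rag L, 3 bo: H, 4 ne L, 5 ba L, 6 tor L, 7 tok L.
  Heavy syllables in the domain: 3. The rightmost is syllable 3 (bo:).
  → primary stress on syllable 3.

no: stays on 3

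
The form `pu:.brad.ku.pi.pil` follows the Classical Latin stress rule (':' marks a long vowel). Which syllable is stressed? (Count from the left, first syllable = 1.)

Classical Latin: stress the penult if heavy (long vowel or closed), else the antepenult.
Weights: 3 ku L, 4 pi L, 5 pil H.
The penult (syllable 4, pi) is light, so stress falls on the antepenult (syllable 3, ku).
Stress on syllable 3: pu:.brad.ˈku.pi.pil.

3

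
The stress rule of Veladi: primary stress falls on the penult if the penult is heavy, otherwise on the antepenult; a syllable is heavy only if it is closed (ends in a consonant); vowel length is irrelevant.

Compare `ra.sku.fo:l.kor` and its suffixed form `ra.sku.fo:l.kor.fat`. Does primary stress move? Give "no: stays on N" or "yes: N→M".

Base `ra.sku.fo:l.kor` (4 syllables):
  Weights: 2 sku L, 3 fo:l H, 4 kor H.
  The penult (syllable 3, fo:l) is heavy, so it takes stress.
  → primary stress on syllable 3.
Suffixed `ra.sku.fo:l.kor.fat` (5 syllables):
  Weights: 3 fo:l H, 4 kor H, 5 fat H.
  The penult (syllable 4, kor) is heavy, so it takes stress.
  → primary stress on syllable 4.

yes: 3→4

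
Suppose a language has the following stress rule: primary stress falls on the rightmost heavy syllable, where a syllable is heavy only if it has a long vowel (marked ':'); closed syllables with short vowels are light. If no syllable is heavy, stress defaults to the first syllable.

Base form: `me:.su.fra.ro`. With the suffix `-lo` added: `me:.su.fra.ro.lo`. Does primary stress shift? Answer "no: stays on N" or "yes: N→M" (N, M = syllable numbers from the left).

Base `me:.su.fra.ro` (4 syllables):
  Weights: 1 me: H, 2 su L, 3 fra L, 4 ro L.
  Heavy syllables in the domain: 1. The rightmost is syllable 1 (me:).
  → primary stress on syllable 1.
Suffixed `me:.su.fra.ro.lo` (5 syllables):
  Weights: 1 me: H, 2 su L, 3 fra L, 4 ro L, 5 lo L.
  Heavy syllables in the domain: 1. The rightmost is syllable 1 (me:).
  → primary stress on syllable 1.

no: stays on 1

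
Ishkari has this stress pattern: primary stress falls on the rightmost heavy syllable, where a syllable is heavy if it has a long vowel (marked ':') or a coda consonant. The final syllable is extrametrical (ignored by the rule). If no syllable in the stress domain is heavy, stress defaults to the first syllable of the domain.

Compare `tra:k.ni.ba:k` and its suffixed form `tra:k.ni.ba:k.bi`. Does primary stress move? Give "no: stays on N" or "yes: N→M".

Base `tra:k.ni.ba:k` (3 syllables):
  The final syllable (3, ba:k) is extrametrical; the stress domain is syllables 1–2.
  Weights: 1 tra:k H, 2 ni L.
  Heavy syllables in the domain: 1. The rightmost is syllable 1 (tra:k).
  → primary stress on syllable 1.
Suffixed `tra:k.ni.ba:k.bi` (4 syllables):
  The final syllable (4, bi) is extrametrical; the stress domain is syllables 1–3.
  Weights: 1 tra:k H, 2 ni L, 3 ba:k H.
  Heavy syllables in the domain: 1, 3. The rightmost is syllable 3 (ba:k).
  → primary stress on syllable 3.

yes: 1→3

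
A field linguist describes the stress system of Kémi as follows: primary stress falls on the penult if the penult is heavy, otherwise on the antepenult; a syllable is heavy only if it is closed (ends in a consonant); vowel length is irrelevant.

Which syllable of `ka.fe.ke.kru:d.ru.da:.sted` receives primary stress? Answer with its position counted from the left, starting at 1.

Weights: 5 ru L, 6 da: L, 7 sted H.
The penult (syllable 6, da:) is light, so stress falls on the antepenult (syllable 5, ru).
Primary stress: syllable 5 → ka.fe.ke.kru:d.ˈru.da:.sted.

5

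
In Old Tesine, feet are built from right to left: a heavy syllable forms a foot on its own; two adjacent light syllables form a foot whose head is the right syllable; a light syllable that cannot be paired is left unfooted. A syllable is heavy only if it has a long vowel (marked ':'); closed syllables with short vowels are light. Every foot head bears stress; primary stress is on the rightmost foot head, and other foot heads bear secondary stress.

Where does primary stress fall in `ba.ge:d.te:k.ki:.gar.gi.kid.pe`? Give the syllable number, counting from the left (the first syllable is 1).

8

Weights: 1 ba L, 2 ge:d H, 3 te:k H, 4 ki: H, 5 gar L, 6 gi L, 7 kid L, 8 pe L.
Parse right to left (heavy = foot alone; LL = one foot; stranded L unfooted): ba (ˈge:d) (ˈte:k) (ˈki:) (gar.ˈgi) (kid.ˈpe).
Foot heads: 2, 3, 4, 6, 8.
Primary stress on the rightmost head = syllable 8.
Primary stress: syllable 8 → ba.ge:d.te:k.ki:.gar.gi.kid.ˈpe.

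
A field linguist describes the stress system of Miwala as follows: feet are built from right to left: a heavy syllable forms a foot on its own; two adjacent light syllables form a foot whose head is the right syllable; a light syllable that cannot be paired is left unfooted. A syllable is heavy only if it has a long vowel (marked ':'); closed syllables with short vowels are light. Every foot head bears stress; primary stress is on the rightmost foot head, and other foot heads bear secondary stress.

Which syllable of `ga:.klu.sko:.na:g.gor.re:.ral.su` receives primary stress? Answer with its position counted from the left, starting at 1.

Weights: 1 ga: H, 2 klu L, 3 sko: H, 4 na:g H, 5 gor L, 6 re: H, 7 ral L, 8 su L.
Parse right to left (heavy = foot alone; LL = one foot; stranded L unfooted): (ˈga:) klu (ˈsko:) (ˈna:g) gor (ˈre:) (ral.ˈsu).
Foot heads: 1, 3, 4, 6, 8.
Primary stress on the rightmost head = syllable 8.
Primary stress: syllable 8 → ga:.klu.sko:.na:g.gor.re:.ral.ˈsu.

8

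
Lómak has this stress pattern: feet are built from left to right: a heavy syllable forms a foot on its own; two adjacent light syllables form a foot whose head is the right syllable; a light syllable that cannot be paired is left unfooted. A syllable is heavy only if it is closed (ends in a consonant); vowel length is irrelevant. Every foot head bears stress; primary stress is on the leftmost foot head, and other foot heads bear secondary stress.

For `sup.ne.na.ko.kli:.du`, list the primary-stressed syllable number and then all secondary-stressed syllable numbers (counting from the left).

Weights: 1 sup H, 2 ne L, 3 na L, 4 ko L, 5 kli: L, 6 du L.
Parse left to right (heavy = foot alone; LL = one foot; stranded L unfooted): (ˈsup) (ne.ˈna) (ko.ˈkli:) du.
Foot heads: 1, 3, 5.
Primary stress on the leftmost head = syllable 1.
Secondary stress on 3, 5: ˈsup.ne.ˌna.ko.ˌkli:.du.

primary 1, secondary 3, 5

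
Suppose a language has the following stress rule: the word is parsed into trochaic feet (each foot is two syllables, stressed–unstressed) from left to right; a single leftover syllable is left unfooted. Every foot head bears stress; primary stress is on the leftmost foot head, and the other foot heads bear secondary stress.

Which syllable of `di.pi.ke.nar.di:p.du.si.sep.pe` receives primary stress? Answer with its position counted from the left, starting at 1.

Parse left to right into trochaic (ˈσσ) feet: (ˈdi.pi) (ˈke.nar) (ˈdi:p.du) (ˈsi.sep) pe. Syllable 9 is left unfooted.
Foot heads (stressed positions): 1, 3, 5, 7.
End Rule Leftmost: primary stress on the leftmost head = syllable 1.
Primary stress: syllable 1 → ˈdi.pi.ke.nar.di:p.du.si.sep.pe.

1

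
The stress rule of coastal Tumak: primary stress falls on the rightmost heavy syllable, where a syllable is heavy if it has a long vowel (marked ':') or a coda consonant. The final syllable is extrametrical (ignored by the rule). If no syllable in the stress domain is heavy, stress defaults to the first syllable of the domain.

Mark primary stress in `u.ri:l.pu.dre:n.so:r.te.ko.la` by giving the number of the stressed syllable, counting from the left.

The final syllable (8, la) is extrametrical; the stress domain is syllables 1–7.
Weights: 1 u L, 2 ri:l H, 3 pu L, 4 dre:n H, 5 so:r H, 6 te L, 7 ko L.
Heavy syllables in the domain: 2, 4, 5. The rightmost is syllable 5 (so:r).
Primary stress: syllable 5 → u.ri:l.pu.dre:n.ˈso:r.te.ko.la.

5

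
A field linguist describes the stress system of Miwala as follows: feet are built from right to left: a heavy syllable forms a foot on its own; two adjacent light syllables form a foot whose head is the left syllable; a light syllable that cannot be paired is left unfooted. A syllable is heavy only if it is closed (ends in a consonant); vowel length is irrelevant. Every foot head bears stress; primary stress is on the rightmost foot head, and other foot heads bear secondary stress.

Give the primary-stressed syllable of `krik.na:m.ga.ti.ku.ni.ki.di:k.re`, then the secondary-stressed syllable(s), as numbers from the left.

Weights: 1 krik H, 2 na:m H, 3 ga L, 4 ti L, 5 ku L, 6 ni L, 7 ki L, 8 di:k H, 9 re L.
Parse right to left (heavy = foot alone; LL = one foot; stranded L unfooted): (ˈkrik) (ˈna:m) ga (ˈti.ku) (ˈni.ki) (ˈdi:k) re.
Foot heads: 1, 2, 4, 6, 8.
Primary stress on the rightmost head = syllable 8.
Secondary stress on 1, 2, 4, 6: ˌkrik.ˌna:m.ga.ˌti.ku.ˌni.ki.ˈdi:k.re.

primary 8, secondary 1, 2, 4, 6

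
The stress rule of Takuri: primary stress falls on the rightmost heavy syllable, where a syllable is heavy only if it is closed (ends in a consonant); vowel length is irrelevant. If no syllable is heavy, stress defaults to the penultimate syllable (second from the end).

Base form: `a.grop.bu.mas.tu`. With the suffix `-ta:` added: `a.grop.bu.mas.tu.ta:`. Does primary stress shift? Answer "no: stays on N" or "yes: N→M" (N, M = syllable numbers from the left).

no: stays on 4

Base `a.grop.bu.mas.tu` (5 syllables):
  Weights: 1 a L, 2 grop H, 3 bu L, 4 mas H, 5 tu L.
  Heavy syllables in the domain: 2, 4. The rightmost is syllable 4 (mas).
  → primary stress on syllable 4.
Suffixed `a.grop.bu.mas.tu.ta:` (6 syllables):
  Weights: 1 a L, 2 grop H, 3 bu L, 4 mas H, 5 tu L, 6 ta: L.
  Heavy syllables in the domain: 2, 4. The rightmost is syllable 4 (mas).
  → primary stress on syllable 4.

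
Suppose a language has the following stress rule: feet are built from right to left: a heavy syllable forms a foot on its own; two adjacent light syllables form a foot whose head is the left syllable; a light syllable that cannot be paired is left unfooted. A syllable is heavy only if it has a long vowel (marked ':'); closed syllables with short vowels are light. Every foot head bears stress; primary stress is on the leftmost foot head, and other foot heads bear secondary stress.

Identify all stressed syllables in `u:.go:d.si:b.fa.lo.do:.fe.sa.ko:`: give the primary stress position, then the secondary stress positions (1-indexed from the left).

primary 1, secondary 2, 3, 4, 6, 7, 9

Weights: 1 u: H, 2 go:d H, 3 si:b H, 4 fa L, 5 lo L, 6 do: H, 7 fe L, 8 sa L, 9 ko: H.
Parse right to left (heavy = foot alone; LL = one foot; stranded L unfooted): (ˈu:) (ˈgo:d) (ˈsi:b) (ˈfa.lo) (ˈdo:) (ˈfe.sa) (ˈko:).
Foot heads: 1, 2, 3, 4, 6, 7, 9.
Primary stress on the leftmost head = syllable 1.
Secondary stress on 2, 3, 4, 6, 7, 9: ˈu:.ˌgo:d.ˌsi:b.ˌfa.lo.ˌdo:.ˌfe.sa.ˌko:.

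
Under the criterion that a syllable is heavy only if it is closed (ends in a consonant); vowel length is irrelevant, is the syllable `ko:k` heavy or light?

heavy

`ko:k`: long vowel, closed (coda /k/). Closed (coda /k/) → heavy.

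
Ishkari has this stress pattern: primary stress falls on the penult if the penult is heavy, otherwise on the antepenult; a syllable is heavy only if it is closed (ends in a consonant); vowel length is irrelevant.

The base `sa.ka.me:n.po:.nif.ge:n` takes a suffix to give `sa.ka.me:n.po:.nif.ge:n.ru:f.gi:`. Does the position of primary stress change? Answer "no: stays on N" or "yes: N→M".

yes: 5→7

Base `sa.ka.me:n.po:.nif.ge:n` (6 syllables):
  Weights: 4 po: L, 5 nif H, 6 ge:n H.
  The penult (syllable 5, nif) is heavy, so it takes stress.
  → primary stress on syllable 5.
Suffixed `sa.ka.me:n.po:.nif.ge:n.ru:f.gi:` (8 syllables):
  Weights: 6 ge:n H, 7 ru:f H, 8 gi: L.
  The penult (syllable 7, ru:f) is heavy, so it takes stress.
  → primary stress on syllable 7.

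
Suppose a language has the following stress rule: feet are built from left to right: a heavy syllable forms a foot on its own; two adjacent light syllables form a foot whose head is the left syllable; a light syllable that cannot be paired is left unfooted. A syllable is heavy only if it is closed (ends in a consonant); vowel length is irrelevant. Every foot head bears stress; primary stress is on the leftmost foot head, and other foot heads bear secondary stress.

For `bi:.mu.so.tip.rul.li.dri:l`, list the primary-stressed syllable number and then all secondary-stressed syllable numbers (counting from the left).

primary 1, secondary 4, 5, 7

Weights: 1 bi: L, 2 mu L, 3 so L, 4 tip H, 5 rul H, 6 li L, 7 dri:l H.
Parse left to right (heavy = foot alone; LL = one foot; stranded L unfooted): (ˈbi:.mu) so (ˈtip) (ˈrul) li (ˈdri:l).
Foot heads: 1, 4, 5, 7.
Primary stress on the leftmost head = syllable 1.
Secondary stress on 4, 5, 7: ˈbi:.mu.so.ˌtip.ˌrul.li.ˌdri:l.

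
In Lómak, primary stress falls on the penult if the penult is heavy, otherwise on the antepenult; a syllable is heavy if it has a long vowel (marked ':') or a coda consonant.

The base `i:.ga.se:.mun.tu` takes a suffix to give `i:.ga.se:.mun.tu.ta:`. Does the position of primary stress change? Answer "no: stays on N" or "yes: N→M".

no: stays on 4

Base `i:.ga.se:.mun.tu` (5 syllables):
  Weights: 3 se: H, 4 mun H, 5 tu L.
  The penult (syllable 4, mun) is heavy, so it takes stress.
  → primary stress on syllable 4.
Suffixed `i:.ga.se:.mun.tu.ta:` (6 syllables):
  Weights: 4 mun H, 5 tu L, 6 ta: H.
  The penult (syllable 5, tu) is light, so stress falls on the antepenult (syllable 4, mun).
  → primary stress on syllable 4.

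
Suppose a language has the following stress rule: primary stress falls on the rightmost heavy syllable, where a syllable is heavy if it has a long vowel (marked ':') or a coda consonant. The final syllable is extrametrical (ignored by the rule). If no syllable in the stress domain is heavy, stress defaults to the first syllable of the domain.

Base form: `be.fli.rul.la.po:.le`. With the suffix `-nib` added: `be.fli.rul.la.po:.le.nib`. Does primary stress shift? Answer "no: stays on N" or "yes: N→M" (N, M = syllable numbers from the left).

no: stays on 5

Base `be.fli.rul.la.po:.le` (6 syllables):
  The final syllable (6, le) is extrametrical; the stress domain is syllables 1–5.
  Weights: 1 be L, 2 fli L, 3 rul H, 4 la L, 5 po: H.
  Heavy syllables in the domain: 3, 5. The rightmost is syllable 5 (po:).
  → primary stress on syllable 5.
Suffixed `be.fli.rul.la.po:.le.nib` (7 syllables):
  The final syllable (7, nib) is extrametrical; the stress domain is syllables 1–6.
  Weights: 1 be L, 2 fli L, 3 rul H, 4 la L, 5 po: H, 6 le L.
  Heavy syllables in the domain: 3, 5. The rightmost is syllable 5 (po:).
  → primary stress on syllable 5.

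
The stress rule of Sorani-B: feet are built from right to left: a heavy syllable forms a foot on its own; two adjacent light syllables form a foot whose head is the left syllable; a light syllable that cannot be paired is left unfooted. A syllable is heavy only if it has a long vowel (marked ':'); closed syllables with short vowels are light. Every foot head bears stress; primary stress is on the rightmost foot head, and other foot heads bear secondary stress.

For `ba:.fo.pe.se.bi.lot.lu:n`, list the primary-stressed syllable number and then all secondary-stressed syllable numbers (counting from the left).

Weights: 1 ba: H, 2 fo L, 3 pe L, 4 se L, 5 bi L, 6 lot L, 7 lu:n H.
Parse right to left (heavy = foot alone; LL = one foot; stranded L unfooted): (ˈba:) fo (ˈpe.se) (ˈbi.lot) (ˈlu:n).
Foot heads: 1, 3, 5, 7.
Primary stress on the rightmost head = syllable 7.
Secondary stress on 1, 3, 5: ˌba:.fo.ˌpe.se.ˌbi.lot.ˈlu:n.

primary 7, secondary 1, 3, 5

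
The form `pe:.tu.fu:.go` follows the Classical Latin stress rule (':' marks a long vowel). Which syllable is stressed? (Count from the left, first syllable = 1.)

Classical Latin: stress the penult if heavy (long vowel or closed), else the antepenult.
Weights: 2 tu L, 3 fu: H, 4 go L.
The penult (syllable 3, fu:) is heavy, so it takes stress.
Stress on syllable 3: pe:.tu.ˈfu:.go.

3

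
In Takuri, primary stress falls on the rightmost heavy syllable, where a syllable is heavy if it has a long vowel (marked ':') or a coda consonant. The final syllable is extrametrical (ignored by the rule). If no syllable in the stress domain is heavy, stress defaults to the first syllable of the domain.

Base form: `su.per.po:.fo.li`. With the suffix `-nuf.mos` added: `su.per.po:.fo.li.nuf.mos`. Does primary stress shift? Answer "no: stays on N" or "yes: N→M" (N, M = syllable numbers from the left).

yes: 3→6

Base `su.per.po:.fo.li` (5 syllables):
  The final syllable (5, li) is extrametrical; the stress domain is syllables 1–4.
  Weights: 1 su L, 2 per H, 3 po: H, 4 fo L.
  Heavy syllables in the domain: 2, 3. The rightmost is syllable 3 (po:).
  → primary stress on syllable 3.
Suffixed `su.per.po:.fo.li.nuf.mos` (7 syllables):
  The final syllable (7, mos) is extrametrical; the stress domain is syllables 1–6.
  Weights: 1 su L, 2 per H, 3 po: H, 4 fo L, 5 li L, 6 nuf H.
  Heavy syllables in the domain: 2, 3, 6. The rightmost is syllable 6 (nuf).
  → primary stress on syllable 6.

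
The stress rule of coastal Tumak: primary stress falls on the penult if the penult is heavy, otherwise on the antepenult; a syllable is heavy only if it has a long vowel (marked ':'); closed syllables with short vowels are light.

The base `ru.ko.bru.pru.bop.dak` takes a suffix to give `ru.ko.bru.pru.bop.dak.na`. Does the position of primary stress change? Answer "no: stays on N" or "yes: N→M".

yes: 4→5

Base `ru.ko.bru.pru.bop.dak` (6 syllables):
  Weights: 4 pru L, 5 bop L, 6 dak L.
  The penult (syllable 5, bop) is light, so stress falls on the antepenult (syllable 4, pru).
  → primary stress on syllable 4.
Suffixed `ru.ko.bru.pru.bop.dak.na` (7 syllables):
  Weights: 5 bop L, 6 dak L, 7 na L.
  The penult (syllable 6, dak) is light, so stress falls on the antepenult (syllable 5, bop).
  → primary stress on syllable 5.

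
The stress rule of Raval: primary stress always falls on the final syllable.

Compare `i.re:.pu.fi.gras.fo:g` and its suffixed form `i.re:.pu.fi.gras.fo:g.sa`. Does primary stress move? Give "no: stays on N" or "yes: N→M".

Base `i.re:.pu.fi.gras.fo:g` (6 syllables):
  The word has 6 syllables; the final syllable is syllable 6 (fo:g).
  → primary stress on syllable 6.
Suffixed `i.re:.pu.fi.gras.fo:g.sa` (7 syllables):
  The word has 7 syllables; the final syllable is syllable 7 (sa).
  → primary stress on syllable 7.

yes: 6→7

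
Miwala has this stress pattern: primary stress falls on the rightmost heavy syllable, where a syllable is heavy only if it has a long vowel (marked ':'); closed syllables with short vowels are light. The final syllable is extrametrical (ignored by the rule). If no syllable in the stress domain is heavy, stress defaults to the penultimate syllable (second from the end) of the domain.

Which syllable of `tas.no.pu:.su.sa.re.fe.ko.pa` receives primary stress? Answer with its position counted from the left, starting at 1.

3

The final syllable (9, pa) is extrametrical; the stress domain is syllables 1–8.
Weights: 1 tas L, 2 no L, 3 pu: H, 4 su L, 5 sa L, 6 re L, 7 fe L, 8 ko L.
Heavy syllables in the domain: 3. The rightmost is syllable 3 (pu:).
Primary stress: syllable 3 → tas.no.ˈpu:.su.sa.re.fe.ko.pa.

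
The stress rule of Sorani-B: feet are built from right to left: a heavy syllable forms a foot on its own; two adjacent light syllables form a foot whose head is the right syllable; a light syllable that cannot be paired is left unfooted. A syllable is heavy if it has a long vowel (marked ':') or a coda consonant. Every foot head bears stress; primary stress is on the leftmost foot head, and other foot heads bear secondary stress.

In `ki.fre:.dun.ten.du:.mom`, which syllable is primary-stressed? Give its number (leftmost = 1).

2

Weights: 1 ki L, 2 fre: H, 3 dun H, 4 ten H, 5 du: H, 6 mom H.
Parse right to left (heavy = foot alone; LL = one foot; stranded L unfooted): ki (ˈfre:) (ˈdun) (ˈten) (ˈdu:) (ˈmom).
Foot heads: 2, 3, 4, 5, 6.
Primary stress on the leftmost head = syllable 2.
Primary stress: syllable 2 → ki.ˈfre:.dun.ten.du:.mom.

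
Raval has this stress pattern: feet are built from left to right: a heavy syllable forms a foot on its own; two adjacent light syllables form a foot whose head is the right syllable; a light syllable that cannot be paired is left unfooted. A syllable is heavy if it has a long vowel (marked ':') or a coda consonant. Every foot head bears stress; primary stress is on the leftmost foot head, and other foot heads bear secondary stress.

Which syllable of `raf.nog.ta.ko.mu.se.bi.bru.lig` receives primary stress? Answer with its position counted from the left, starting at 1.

1

Weights: 1 raf H, 2 nog H, 3 ta L, 4 ko L, 5 mu L, 6 se L, 7 bi L, 8 bru L, 9 lig H.
Parse left to right (heavy = foot alone; LL = one foot; stranded L unfooted): (ˈraf) (ˈnog) (ta.ˈko) (mu.ˈse) (bi.ˈbru) (ˈlig).
Foot heads: 1, 2, 4, 6, 8, 9.
Primary stress on the leftmost head = syllable 1.
Primary stress: syllable 1 → ˈraf.nog.ta.ko.mu.se.bi.bru.lig.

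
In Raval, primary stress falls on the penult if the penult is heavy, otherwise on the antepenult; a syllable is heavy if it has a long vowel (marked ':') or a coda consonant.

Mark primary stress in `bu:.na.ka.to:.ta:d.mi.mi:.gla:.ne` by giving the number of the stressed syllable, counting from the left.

8

Weights: 7 mi: H, 8 gla: H, 9 ne L.
The penult (syllable 8, gla:) is heavy, so it takes stress.
Primary stress: syllable 8 → bu:.na.ka.to:.ta:d.mi.mi:.ˈgla:.ne.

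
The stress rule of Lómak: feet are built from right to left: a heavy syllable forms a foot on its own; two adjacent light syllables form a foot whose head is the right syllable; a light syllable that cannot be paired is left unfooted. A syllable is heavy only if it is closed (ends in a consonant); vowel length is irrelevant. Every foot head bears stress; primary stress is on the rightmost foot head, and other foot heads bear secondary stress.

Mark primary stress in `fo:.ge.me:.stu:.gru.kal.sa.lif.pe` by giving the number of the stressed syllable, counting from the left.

8

Weights: 1 fo: L, 2 ge L, 3 me: L, 4 stu: L, 5 gru L, 6 kal H, 7 sa L, 8 lif H, 9 pe L.
Parse right to left (heavy = foot alone; LL = one foot; stranded L unfooted): fo: (ge.ˈme:) (stu:.ˈgru) (ˈkal) sa (ˈlif) pe.
Foot heads: 3, 5, 6, 8.
Primary stress on the rightmost head = syllable 8.
Primary stress: syllable 8 → fo:.ge.me:.stu:.gru.kal.sa.ˈlif.pe.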